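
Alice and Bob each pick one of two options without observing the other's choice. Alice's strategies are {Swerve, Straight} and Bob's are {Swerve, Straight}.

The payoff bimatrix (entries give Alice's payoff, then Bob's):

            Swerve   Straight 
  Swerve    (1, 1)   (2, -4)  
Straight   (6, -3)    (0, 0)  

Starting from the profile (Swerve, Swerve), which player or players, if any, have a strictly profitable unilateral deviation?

Alice at (Swerve, Swerve) earns 1; deviating to Straight yields 6 — a strict improvement.
Bob earns 1; deviating to Straight yields -4 — not better.
Only Alice has a strictly profitable deviation.

Alice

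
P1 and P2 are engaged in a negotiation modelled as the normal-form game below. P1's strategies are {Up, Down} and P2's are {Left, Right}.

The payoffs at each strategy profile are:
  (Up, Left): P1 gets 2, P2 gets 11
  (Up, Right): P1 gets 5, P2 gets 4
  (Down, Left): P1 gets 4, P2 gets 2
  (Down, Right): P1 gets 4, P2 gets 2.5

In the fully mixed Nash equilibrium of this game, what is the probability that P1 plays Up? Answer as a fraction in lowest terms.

1/15

Let r be the probability that P1 plays Up. In a completely mixed equilibrium, P2 must be indifferent between Left and Right.
P2's expected payoff from Left is 11r + 2(1−r); from Right it is 4r + 2.5(1−r).
Setting these equal: 9r + 2 = 1.5r + 2.5, so r = 1/15.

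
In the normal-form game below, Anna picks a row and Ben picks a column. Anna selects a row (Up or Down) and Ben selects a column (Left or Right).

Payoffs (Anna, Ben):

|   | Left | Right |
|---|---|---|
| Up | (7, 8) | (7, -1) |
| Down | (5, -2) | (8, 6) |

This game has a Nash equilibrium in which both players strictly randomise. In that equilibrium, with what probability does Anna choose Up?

8/17

Let p be the probability that Anna plays Up. In a completely mixed equilibrium, Ben must be indifferent between Left and Right.
Ben's expected payoff from Left is 8p − 2(1−p); from Right it is −p + 6(1−p).
Setting these equal: 10p − 2 = −7p + 6, so p = 8/17.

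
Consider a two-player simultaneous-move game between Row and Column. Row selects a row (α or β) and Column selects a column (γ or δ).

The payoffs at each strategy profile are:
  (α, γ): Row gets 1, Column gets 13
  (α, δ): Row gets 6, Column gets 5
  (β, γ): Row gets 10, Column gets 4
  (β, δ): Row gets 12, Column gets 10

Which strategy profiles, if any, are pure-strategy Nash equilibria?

(β, δ)

(α, γ): Row prefers β (10 > 1) — not an equilibrium.
(α, δ): Row prefers β (12 > 6); Column prefers γ (13 > 5) — not an equilibrium.
(β, γ): Column prefers δ (10 > 4) — not an equilibrium.
(β, δ): Row gets 12 ≥ 6 from α, and Column gets 10 ≥ 4 from γ — Nash equilibrium.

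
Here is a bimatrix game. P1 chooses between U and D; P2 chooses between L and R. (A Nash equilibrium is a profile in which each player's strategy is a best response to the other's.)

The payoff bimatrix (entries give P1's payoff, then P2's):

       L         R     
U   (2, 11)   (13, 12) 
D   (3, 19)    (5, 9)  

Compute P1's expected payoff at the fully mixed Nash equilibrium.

29/9

First find y, the probability P2 plays L, from P1's indifference between U and D: 2y + 13(1−y) = 3y + 5(1−y), giving y = 8/9.
Since P1 is indifferent in equilibrium, P1's expected payoff equals the payoff from either row against (8/9, 1/9). Using U: 2(8/9) + 13(1/9) = 29/9.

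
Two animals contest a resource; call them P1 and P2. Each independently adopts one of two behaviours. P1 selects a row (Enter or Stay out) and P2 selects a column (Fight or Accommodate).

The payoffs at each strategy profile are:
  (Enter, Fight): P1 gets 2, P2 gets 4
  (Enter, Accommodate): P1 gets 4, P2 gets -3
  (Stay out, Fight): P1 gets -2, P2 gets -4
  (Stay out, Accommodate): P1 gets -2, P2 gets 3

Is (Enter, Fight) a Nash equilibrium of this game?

At (Enter, Fight), P1 earns 2; switching to Stay out would give -2, so P1 has no profitable deviation.
P2 earns 4; switching to Accommodate would give -3, so P2 has no profitable deviation.
Neither player can gain by a unilateral deviation, so this profile is a Nash equilibrium.

Yes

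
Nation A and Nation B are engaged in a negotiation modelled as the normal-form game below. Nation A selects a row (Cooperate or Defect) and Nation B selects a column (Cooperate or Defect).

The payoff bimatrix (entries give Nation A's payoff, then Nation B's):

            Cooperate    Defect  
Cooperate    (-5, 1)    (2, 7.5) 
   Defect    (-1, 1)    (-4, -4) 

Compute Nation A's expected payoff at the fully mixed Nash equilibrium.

-11/5

First find q, the probability Nation B plays Cooperate, from Nation A's indifference between Cooperate and Defect: −5q + 2(1−q) = −q − 4(1−q), giving q = 3/5.
Since Nation A is indifferent in equilibrium, Nation A's expected payoff equals the payoff from either row against (3/5, 2/5). Using Cooperate: −5(3/5) + 2(2/5) = -11/5.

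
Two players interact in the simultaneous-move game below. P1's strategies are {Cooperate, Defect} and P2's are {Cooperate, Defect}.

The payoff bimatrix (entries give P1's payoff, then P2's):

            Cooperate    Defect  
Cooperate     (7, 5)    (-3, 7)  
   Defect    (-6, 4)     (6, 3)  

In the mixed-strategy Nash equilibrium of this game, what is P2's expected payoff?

13/3

First find x, the probability P1 plays Cooperate, from P2's indifference between Cooperate and Defect: 5x + 4(1−x) = 7x + 3(1−x), giving x = 1/3.
Since P2 is indifferent in equilibrium, P2's expected payoff equals the payoff from either column against (1/3, 2/3). Using Cooperate: 5(1/3) + 4(2/3) = 13/3.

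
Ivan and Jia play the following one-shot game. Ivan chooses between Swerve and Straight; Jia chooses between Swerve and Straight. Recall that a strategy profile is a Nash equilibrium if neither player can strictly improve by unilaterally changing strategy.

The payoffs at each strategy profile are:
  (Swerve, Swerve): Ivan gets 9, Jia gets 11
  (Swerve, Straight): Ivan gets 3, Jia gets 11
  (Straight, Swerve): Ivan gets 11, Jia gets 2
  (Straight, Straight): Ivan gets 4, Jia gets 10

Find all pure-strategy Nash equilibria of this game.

(Straight, Straight)

(Swerve, Swerve): Ivan prefers Straight (11 > 9) — not an equilibrium.
(Swerve, Straight): Ivan prefers Straight (4 > 3) — not an equilibrium.
(Straight, Swerve): Jia prefers Straight (10 > 2) — not an equilibrium.
(Straight, Straight): Ivan gets 4 ≥ 3 from Swerve, and Jia gets 10 ≥ 2 from Swerve — Nash equilibrium.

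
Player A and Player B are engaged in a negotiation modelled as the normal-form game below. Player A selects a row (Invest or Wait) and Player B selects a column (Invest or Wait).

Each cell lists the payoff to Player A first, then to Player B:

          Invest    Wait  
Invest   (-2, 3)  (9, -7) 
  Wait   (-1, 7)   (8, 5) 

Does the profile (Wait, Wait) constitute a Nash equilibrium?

At (Wait, Wait), Player A earns 8; switching to Invest would give 9, so Player A would deviate.
Player B earns 5; switching to Invest would give 7, so Player B would deviate.
Since at least one player can profitably deviate, this is not a Nash equilibrium.

No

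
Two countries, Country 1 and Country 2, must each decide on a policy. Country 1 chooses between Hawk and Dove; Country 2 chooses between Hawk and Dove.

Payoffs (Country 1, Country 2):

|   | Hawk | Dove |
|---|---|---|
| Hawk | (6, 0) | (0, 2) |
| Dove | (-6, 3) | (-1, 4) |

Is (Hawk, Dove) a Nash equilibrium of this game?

At (Hawk, Dove), Country 1 earns 0; switching to Dove would give -1, so Country 1 has no profitable deviation.
Country 2 earns 2; switching to Hawk would give 0, so Country 2 has no profitable deviation.
Neither player can gain by a unilateral deviation, so this profile is a Nash equilibrium.

Yes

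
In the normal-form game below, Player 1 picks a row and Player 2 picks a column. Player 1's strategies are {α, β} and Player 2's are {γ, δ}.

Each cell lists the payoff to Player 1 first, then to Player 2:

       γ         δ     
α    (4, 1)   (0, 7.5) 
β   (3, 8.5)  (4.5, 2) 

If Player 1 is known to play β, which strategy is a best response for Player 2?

Against β, Player 2 earns 8.5 from γ and 2 from δ.
So γ is the best response.

γ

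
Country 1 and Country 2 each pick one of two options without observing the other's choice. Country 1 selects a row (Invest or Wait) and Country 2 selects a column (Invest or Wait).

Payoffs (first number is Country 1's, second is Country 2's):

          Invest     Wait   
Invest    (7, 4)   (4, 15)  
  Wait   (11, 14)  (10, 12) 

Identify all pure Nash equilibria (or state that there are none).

(Wait, Invest)

(Invest, Invest): Country 1 prefers Wait (11 > 7); Country 2 prefers Wait (15 > 4) — not an equilibrium.
(Invest, Wait): Country 1 prefers Wait (10 > 4) — not an equilibrium.
(Wait, Invest): Country 1 gets 11 ≥ 7 from Invest, and Country 2 gets 14 ≥ 12 from Wait — Nash equilibrium.
(Wait, Wait): Country 2 prefers Invest (14 > 12) — not an equilibrium.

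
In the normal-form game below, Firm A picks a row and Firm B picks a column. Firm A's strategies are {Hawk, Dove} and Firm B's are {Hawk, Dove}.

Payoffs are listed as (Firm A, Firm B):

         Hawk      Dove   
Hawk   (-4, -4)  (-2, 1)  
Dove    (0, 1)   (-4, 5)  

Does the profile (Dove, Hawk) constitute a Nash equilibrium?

At (Dove, Hawk), Firm A earns 0; switching to Hawk would give -4, so Firm A has no profitable deviation.
Firm B earns 1; switching to Dove would give 5, so Firm B would deviate.
Since at least one player can profitably deviate, this is not a Nash equilibrium.

No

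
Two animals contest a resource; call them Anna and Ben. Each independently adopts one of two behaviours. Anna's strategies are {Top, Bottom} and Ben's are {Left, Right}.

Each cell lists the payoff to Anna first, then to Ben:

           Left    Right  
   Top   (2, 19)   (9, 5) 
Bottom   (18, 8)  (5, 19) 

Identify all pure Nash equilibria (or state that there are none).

(Top, Left): Anna prefers Bottom (18 > 2) — not an equilibrium.
(Top, Right): Ben prefers Left (19 > 5) — not an equilibrium.
(Bottom, Left): Ben prefers Right (19 > 8) — not an equilibrium.
(Bottom, Right): Anna prefers Top (9 > 5) — not an equilibrium.

none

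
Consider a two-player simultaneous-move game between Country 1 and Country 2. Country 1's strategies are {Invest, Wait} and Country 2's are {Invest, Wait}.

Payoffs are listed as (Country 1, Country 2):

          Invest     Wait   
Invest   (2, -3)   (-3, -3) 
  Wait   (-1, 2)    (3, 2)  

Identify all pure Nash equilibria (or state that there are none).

(Invest, Invest) and (Wait, Wait)

(Invest, Invest): Country 1 gets 2 ≥ -1 from Wait, and Country 2 gets -3 ≥ -3 from Wait — Nash equilibrium.
(Invest, Wait): Country 1 prefers Wait (3 > -3) — not an equilibrium.
(Wait, Invest): Country 1 prefers Invest (2 > -1) — not an equilibrium.
(Wait, Wait): Country 1 gets 3 ≥ -3 from Invest, and Country 2 gets 2 ≥ 2 from Invest — Nash equilibrium.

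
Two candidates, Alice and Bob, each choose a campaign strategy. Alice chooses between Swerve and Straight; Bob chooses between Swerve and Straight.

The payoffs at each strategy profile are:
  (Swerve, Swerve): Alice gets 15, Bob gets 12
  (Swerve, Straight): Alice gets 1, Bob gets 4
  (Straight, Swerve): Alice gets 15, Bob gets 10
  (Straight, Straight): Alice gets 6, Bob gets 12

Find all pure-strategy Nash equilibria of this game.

(Swerve, Swerve): Alice gets 15 ≥ 15 from Straight, and Bob gets 12 ≥ 4 from Straight — Nash equilibrium.
(Swerve, Straight): Alice prefers Straight (6 > 1); Bob prefers Swerve (12 > 4) — not an equilibrium.
(Straight, Swerve): Bob prefers Straight (12 > 10) — not an equilibrium.
(Straight, Straight): Alice gets 6 ≥ 1 from Swerve, and Bob gets 12 ≥ 10 from Swerve — Nash equilibrium.

(Swerve, Swerve) and (Straight, Straight)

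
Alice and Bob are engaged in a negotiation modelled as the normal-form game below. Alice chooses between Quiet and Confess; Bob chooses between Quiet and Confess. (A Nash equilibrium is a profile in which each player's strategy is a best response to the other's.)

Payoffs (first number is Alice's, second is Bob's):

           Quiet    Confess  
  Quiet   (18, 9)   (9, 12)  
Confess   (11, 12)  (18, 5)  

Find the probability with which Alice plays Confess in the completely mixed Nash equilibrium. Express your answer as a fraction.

3/10

Let x be the probability that Alice plays Quiet. In a completely mixed equilibrium, Bob must be indifferent between Quiet and Confess.
Bob's expected payoff from Quiet is 9x + 12(1−x); from Confess it is 12x + 5(1−x).
Setting these equal: −3x + 12 = 7x + 5, so x = 7/10.
Therefore Alice plays Confess with probability 1 − 7/10 = 3/10.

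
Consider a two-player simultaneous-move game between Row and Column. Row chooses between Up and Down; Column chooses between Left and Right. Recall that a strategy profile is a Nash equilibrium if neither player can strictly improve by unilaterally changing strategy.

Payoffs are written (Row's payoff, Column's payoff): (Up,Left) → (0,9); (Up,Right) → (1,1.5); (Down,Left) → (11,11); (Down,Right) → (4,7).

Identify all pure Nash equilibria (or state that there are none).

(Down, Left)

(Up, Left): Row prefers Down (11 > 0) — not an equilibrium.
(Up, Right): Row prefers Down (4 > 1); Column prefers Left (9 > 1.5) — not an equilibrium.
(Down, Left): Row gets 11 ≥ 0 from Up, and Column gets 11 ≥ 7 from Right — Nash equilibrium.
(Down, Right): Column prefers Left (11 > 7) — not an equilibrium.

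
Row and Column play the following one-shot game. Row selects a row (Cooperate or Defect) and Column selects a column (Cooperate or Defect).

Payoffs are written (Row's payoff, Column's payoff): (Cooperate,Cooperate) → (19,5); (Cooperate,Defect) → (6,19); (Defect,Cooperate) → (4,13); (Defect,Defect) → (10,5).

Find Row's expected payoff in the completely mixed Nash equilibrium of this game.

166/19

First find y, the probability Column plays Cooperate, from Row's indifference between Cooperate and Defect: 19y + 6(1−y) = 4y + 10(1−y), giving y = 4/19.
Since Row is indifferent in equilibrium, Row's expected payoff equals the payoff from either row against (4/19, 15/19). Using Cooperate: 19(4/19) + 6(15/19) = 166/19.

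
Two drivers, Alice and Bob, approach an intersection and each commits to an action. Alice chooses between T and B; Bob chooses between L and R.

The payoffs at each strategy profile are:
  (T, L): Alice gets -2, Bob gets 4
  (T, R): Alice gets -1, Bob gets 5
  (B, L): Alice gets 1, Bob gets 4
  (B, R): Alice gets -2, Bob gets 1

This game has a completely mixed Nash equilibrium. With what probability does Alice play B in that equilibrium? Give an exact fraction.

Let p be the probability that Alice plays T. In a completely mixed equilibrium, Bob must be indifferent between L and R.
Bob's expected payoff from L is 4p + 4(1−p); from R it is 5p + (1−p).
Setting these equal: 4 = 4p + 1, so p = 3/4.
Therefore Alice plays B with probability 1 − 3/4 = 1/4.

1/4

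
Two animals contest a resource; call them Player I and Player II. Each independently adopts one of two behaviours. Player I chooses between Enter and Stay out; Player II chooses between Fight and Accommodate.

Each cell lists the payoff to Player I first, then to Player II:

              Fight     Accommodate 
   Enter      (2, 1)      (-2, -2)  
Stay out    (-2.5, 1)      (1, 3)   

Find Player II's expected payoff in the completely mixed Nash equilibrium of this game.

First find x, the probability Player I plays Enter, from Player II's indifference between Fight and Accommodate: x + (1−x) = −2x + 3(1−x), giving x = 2/5.
Since Player II is indifferent in equilibrium, Player II's expected payoff equals the payoff from either column against (2/5, 3/5). Using Fight: (2/5) + (3/5) = 1.

1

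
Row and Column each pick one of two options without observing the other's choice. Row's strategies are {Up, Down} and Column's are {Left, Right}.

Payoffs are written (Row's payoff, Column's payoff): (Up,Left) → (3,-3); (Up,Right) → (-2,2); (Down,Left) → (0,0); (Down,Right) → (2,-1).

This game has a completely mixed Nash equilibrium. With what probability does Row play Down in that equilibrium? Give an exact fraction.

Let x be the probability that Row plays Up. In a completely mixed equilibrium, Column must be indifferent between Left and Right.
Column's expected payoff from Left is −3x; from Right it is 2x − (1−x).
Setting these equal: −3x = 3x − 1, so x = 1/6.
Therefore Row plays Down with probability 1 − 1/6 = 5/6.

5/6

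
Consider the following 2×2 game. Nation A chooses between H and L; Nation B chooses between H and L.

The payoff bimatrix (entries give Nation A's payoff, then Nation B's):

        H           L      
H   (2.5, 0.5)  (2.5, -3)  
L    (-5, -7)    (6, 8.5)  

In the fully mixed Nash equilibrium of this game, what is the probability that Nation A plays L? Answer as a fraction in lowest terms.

7/38

Let x be the probability that Nation A plays H. In a completely mixed equilibrium, Nation B must be indifferent between H and L.
Nation B's expected payoff from H is 0.5x − 7(1−x); from L it is −3x + 8.5(1−x).
Setting these equal: 7.5x − 7 = −11.5x + 8.5, so x = 31/38.
Therefore Nation A plays L with probability 1 − 31/38 = 7/38.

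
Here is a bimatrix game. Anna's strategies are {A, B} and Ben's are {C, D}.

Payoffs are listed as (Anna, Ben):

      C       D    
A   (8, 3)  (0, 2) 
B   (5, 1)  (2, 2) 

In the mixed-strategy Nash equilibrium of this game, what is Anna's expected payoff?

16/5

First find y, the probability Ben plays C, from Anna's indifference between A and B: 8y = 5y + 2(1−y), giving y = 2/5.
Since Anna is indifferent in equilibrium, Anna's expected payoff equals the payoff from either row against (2/5, 3/5). Using A: 8(2/5) = 16/5.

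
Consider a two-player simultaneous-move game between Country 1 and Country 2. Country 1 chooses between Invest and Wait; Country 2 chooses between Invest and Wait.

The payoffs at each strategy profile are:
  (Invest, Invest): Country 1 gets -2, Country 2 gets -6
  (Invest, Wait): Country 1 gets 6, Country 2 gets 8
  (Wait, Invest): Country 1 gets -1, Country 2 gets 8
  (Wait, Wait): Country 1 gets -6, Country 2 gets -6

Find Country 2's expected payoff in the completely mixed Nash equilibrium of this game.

1

First find x, the probability Country 1 plays Invest, from Country 2's indifference between Invest and Wait: −6x + 8(1−x) = 8x − 6(1−x), giving x = 1/2.
Since Country 2 is indifferent in equilibrium, Country 2's expected payoff equals the payoff from either column against (1/2, 1/2). Using Invest: −6(1/2) + 8(1/2) = 1.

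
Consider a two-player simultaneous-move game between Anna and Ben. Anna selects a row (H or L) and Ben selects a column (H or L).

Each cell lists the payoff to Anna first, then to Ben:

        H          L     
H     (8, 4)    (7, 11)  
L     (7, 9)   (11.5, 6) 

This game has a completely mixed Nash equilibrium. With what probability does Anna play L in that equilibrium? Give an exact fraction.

7/10

Let x be the probability that Anna plays H. In a completely mixed equilibrium, Ben must be indifferent between H and L.
Ben's expected payoff from H is 4x + 9(1−x); from L it is 11x + 6(1−x).
Setting these equal: −5x + 9 = 5x + 6, so x = 3/10.
Therefore Anna plays L with probability 1 − 3/10 = 7/10.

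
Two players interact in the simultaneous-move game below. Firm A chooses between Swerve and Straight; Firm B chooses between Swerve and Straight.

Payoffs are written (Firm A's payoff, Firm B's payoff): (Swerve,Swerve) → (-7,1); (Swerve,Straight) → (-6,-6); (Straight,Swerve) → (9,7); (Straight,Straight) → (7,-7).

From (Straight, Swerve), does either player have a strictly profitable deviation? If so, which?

Neither

Firm A at (Straight, Swerve) earns 9; deviating to Swerve yields -7 — not better.
Firm B earns 7; deviating to Straight yields -7 — not better.
Neither player can strictly improve; the profile is a Nash equilibrium.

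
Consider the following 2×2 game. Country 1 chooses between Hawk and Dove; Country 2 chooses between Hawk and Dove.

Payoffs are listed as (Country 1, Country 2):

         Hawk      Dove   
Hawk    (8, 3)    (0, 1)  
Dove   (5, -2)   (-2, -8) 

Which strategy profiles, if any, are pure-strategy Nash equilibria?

(Hawk, Hawk): Country 1 gets 8 ≥ 5 from Dove, and Country 2 gets 3 ≥ 1 from Dove — Nash equilibrium.
(Hawk, Dove): Country 2 prefers Hawk (3 > 1) — not an equilibrium.
(Dove, Hawk): Country 1 prefers Hawk (8 > 5) — not an equilibrium.
(Dove, Dove): Country 1 prefers Hawk (0 > -2); Country 2 prefers Hawk (-2 > -8) — not an equilibrium.

(Hawk, Hawk)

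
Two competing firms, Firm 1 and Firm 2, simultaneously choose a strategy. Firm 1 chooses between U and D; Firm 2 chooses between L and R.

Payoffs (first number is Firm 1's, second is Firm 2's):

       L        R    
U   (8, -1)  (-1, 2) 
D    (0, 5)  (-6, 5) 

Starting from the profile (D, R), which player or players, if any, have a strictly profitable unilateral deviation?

Firm 1

Firm 1 at (D, R) earns -6; deviating to U yields -1 — a strict improvement.
Firm 2 earns 5; deviating to L yields 5 — not better.
Only Firm 1 has a strictly profitable deviation.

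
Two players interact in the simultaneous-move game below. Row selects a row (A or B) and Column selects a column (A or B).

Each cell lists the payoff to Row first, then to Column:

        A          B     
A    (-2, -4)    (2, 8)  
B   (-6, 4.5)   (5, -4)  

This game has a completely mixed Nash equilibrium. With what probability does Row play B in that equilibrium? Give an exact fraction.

Let r be the probability that Row plays A. In a completely mixed equilibrium, Column must be indifferent between A and B.
Column's expected payoff from A is −4r + 4.5(1−r); from B it is 8r − 4(1−r).
Setting these equal: −8.5r + 4.5 = 12r − 4, so r = 17/41.
Therefore Row plays B with probability 1 − 17/41 = 24/41.

24/41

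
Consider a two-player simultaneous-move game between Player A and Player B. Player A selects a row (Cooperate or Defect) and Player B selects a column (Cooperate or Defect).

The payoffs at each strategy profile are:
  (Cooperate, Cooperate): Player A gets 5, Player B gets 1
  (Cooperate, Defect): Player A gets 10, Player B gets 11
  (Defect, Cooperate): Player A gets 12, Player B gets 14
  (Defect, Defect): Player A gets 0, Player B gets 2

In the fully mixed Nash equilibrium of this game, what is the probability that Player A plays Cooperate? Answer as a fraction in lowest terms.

Let r be the probability that Player A plays Cooperate. In a completely mixed equilibrium, Player B must be indifferent between Cooperate and Defect.
Player B's expected payoff from Cooperate is r + 14(1−r); from Defect it is 11r + 2(1−r).
Setting these equal: −13r + 14 = 9r + 2, so r = 6/11.

6/11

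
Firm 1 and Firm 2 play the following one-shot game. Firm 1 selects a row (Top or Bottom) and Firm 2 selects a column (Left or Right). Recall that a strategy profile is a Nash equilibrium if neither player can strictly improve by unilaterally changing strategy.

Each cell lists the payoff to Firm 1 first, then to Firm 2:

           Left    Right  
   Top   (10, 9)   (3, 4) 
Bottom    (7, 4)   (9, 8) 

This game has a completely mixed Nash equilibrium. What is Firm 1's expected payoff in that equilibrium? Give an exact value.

First find q, the probability Firm 2 plays Left, from Firm 1's indifference between Top and Bottom: 10q + 3(1−q) = 7q + 9(1−q), giving q = 2/3.
Since Firm 1 is indifferent in equilibrium, Firm 1's expected payoff equals the payoff from either row against (2/3, 1/3). Using Top: 10(2/3) + 3(1/3) = 23/3.

23/3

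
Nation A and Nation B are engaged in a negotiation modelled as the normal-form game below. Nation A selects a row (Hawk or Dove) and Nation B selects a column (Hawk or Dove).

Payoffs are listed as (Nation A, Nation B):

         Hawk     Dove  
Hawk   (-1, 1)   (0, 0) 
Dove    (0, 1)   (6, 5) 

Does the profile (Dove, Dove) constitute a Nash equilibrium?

Yes

At (Dove, Dove), Nation A earns 6; switching to Hawk would give 0, so Nation A has no profitable deviation.
Nation B earns 5; switching to Hawk would give 1, so Nation B has no profitable deviation.
Neither player can gain by a unilateral deviation, so this profile is a Nash equilibrium.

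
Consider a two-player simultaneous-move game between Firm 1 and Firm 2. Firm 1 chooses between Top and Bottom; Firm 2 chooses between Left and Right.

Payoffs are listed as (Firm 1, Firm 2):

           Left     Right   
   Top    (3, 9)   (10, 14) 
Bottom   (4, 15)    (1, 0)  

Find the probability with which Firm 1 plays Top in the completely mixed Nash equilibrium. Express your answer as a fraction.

Let p be the probability that Firm 1 plays Top. In a completely mixed equilibrium, Firm 2 must be indifferent between Left and Right.
Firm 2's expected payoff from Left is 9p + 15(1−p); from Right it is 14p.
Setting these equal: −6p + 15 = 14p, so p = 3/4.

3/4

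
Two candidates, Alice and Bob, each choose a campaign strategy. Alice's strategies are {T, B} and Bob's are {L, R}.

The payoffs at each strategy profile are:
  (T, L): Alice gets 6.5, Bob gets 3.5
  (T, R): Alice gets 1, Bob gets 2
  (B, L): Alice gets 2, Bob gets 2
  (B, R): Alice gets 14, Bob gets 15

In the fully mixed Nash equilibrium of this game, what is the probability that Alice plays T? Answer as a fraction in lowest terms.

Let p be the probability that Alice plays T. In a completely mixed equilibrium, Bob must be indifferent between L and R.
Bob's expected payoff from L is 3.5p + 2(1−p); from R it is 2p + 15(1−p).
Setting these equal: 1.5p + 2 = −13p + 15, so p = 26/29.

26/29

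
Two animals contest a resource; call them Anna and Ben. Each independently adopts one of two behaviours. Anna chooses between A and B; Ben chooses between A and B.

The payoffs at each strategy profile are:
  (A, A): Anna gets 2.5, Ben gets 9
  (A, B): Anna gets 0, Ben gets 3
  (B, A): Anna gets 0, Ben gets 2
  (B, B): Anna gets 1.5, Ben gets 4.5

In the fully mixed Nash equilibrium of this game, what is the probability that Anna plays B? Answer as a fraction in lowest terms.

Let r be the probability that Anna plays A. In a completely mixed equilibrium, Ben must be indifferent between A and B.
Ben's expected payoff from A is 9r + 2(1−r); from B it is 3r + 4.5(1−r).
Setting these equal: 7r + 2 = −1.5r + 4.5, so r = 5/17.
Therefore Anna plays B with probability 1 − 5/17 = 12/17.

12/17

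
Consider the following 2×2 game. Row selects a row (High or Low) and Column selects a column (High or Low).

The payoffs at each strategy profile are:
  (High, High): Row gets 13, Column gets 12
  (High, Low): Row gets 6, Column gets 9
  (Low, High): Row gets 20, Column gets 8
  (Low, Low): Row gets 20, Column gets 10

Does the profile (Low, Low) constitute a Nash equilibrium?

Yes

At (Low, Low), Row earns 20; switching to High would give 6, so Row has no profitable deviation.
Column earns 10; switching to High would give 8, so Column has no profitable deviation.
Neither player can gain by a unilateral deviation, so this profile is a Nash equilibrium.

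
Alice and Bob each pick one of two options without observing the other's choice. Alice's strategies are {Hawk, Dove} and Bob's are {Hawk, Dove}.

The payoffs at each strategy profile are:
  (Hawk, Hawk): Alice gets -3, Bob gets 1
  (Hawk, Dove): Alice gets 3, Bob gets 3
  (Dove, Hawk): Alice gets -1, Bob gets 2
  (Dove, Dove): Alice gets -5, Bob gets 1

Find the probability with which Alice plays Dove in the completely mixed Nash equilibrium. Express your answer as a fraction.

Let x be the probability that Alice plays Hawk. In a completely mixed equilibrium, Bob must be indifferent between Hawk and Dove.
Bob's expected payoff from Hawk is x + 2(1−x); from Dove it is 3x + (1−x).
Setting these equal: −x + 2 = 2x + 1, so x = 1/3.
Therefore Alice plays Dove with probability 1 − 1/3 = 2/3.

2/3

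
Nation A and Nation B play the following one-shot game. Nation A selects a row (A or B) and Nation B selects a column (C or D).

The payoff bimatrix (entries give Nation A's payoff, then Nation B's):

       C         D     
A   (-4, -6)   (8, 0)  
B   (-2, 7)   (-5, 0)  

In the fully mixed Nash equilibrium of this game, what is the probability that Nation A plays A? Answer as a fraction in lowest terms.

7/13

Let p be the probability that Nation A plays A. In a completely mixed equilibrium, Nation B must be indifferent between C and D.
Nation B's expected payoff from C is −6p + 7(1−p); from D it is 0.
Setting these equal: −13p + 7 = 0, so p = 7/13.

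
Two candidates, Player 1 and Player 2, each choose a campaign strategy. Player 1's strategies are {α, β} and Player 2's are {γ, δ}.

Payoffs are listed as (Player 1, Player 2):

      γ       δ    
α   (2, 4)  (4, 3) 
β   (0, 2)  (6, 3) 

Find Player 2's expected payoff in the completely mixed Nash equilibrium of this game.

3

First find p, the probability Player 1 plays α, from Player 2's indifference between γ and δ: 4p + 2(1−p) = 3p + 3(1−p), giving p = 1/2.
Since Player 2 is indifferent in equilibrium, Player 2's expected payoff equals the payoff from either column against (1/2, 1/2). Using γ: 4(1/2) + 2(1/2) = 3.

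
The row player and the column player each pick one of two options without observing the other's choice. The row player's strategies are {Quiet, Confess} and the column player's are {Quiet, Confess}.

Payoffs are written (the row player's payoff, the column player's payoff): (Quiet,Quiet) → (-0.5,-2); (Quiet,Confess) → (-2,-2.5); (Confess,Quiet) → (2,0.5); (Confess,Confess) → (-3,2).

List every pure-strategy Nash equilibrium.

none

(Quiet, Quiet): the row player prefers Confess (2 > -0.5) — not an equilibrium.
(Quiet, Confess): the column player prefers Quiet (-2 > -2.5) — not an equilibrium.
(Confess, Quiet): the column player prefers Confess (2 > 0.5) — not an equilibrium.
(Confess, Confess): the row player prefers Quiet (-2 > -3) — not an equilibrium.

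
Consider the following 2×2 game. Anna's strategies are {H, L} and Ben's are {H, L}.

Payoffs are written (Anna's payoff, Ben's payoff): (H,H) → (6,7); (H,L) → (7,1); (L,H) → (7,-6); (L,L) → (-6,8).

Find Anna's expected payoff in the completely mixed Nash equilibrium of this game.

First find q, the probability Ben plays H, from Anna's indifference between H and L: 6q + 7(1−q) = 7q − 6(1−q), giving q = 13/14.
Since Anna is indifferent in equilibrium, Anna's expected payoff equals the payoff from either row against (13/14, 1/14). Using H: 6(13/14) + 7(1/14) = 85/14.

85/14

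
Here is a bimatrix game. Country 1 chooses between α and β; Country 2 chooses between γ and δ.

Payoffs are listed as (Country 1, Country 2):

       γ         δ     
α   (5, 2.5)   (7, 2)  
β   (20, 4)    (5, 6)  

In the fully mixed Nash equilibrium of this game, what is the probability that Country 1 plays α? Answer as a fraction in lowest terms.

4/5

Let p be the probability that Country 1 plays α. In a completely mixed equilibrium, Country 2 must be indifferent between γ and δ.
Country 2's expected payoff from γ is 2.5p + 4(1−p); from δ it is 2p + 6(1−p).
Setting these equal: −1.5p + 4 = −4p + 6, so p = 4/5.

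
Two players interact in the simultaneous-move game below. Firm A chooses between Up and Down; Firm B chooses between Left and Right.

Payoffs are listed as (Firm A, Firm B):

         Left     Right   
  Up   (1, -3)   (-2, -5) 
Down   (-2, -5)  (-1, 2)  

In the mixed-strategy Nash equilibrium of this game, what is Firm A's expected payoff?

-5/4

First find y, the probability Firm B plays Left, from Firm A's indifference between Up and Down: y − 2(1−y) = −2y − (1−y), giving y = 1/4.
Since Firm A is indifferent in equilibrium, Firm A's expected payoff equals the payoff from either row against (1/4, 3/4). Using Up: (1/4) − 2(3/4) = -5/4.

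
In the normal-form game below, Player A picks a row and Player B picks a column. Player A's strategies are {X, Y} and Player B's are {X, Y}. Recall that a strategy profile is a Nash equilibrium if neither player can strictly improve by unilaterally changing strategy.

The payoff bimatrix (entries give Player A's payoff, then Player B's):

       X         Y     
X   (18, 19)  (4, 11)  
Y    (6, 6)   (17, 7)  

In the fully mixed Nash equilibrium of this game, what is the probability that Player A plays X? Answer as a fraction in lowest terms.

1/9

Let r be the probability that Player A plays X. In a completely mixed equilibrium, Player B must be indifferent between X and Y.
Player B's expected payoff from X is 19r + 6(1−r); from Y it is 11r + 7(1−r).
Setting these equal: 13r + 6 = 4r + 7, so r = 1/9.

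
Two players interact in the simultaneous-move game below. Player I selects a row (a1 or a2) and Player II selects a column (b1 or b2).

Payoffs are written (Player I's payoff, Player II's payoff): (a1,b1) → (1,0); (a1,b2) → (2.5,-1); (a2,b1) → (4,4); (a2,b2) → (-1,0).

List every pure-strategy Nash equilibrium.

(a2, b1)

(a1, b1): Player I prefers a2 (4 > 1) — not an equilibrium.
(a1, b2): Player II prefers b1 (0 > -1) — not an equilibrium.
(a2, b1): Player I gets 4 ≥ 1 from a1, and Player II gets 4 ≥ 0 from b2 — Nash equilibrium.
(a2, b2): Player I prefers a1 (2.5 > -1); Player II prefers b1 (4 > 0) — not an equilibrium.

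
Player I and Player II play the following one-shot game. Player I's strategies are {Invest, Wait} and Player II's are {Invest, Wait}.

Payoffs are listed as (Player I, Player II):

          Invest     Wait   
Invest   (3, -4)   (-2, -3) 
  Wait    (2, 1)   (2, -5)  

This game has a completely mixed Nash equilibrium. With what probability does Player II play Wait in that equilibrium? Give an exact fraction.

1/5

Let y be the probability that Player II plays Invest. In a completely mixed equilibrium, Player I must be indifferent between Invest and Wait.
Player I's expected payoff from Invest is 3y − 2(1−y); from Wait it is 2y + 2(1−y).
Setting these equal: 5y − 2 = 2, so y = 4/5.
Therefore Player II plays Wait with probability 1 − 4/5 = 1/5.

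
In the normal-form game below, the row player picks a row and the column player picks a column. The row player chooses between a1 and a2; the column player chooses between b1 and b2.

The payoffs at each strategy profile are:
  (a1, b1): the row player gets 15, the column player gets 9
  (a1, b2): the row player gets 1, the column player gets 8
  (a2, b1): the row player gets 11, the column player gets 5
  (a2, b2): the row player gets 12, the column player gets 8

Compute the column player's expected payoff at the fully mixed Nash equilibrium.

8

First find x, the probability the row player plays a1, from the column player's indifference between b1 and b2: 9x + 5(1−x) = 8x + 8(1−x), giving x = 3/4.
Since the column player is indifferent in equilibrium, the column player's expected payoff equals the payoff from either column against (3/4, 1/4). Using b1: 9(3/4) + 5(1/4) = 8.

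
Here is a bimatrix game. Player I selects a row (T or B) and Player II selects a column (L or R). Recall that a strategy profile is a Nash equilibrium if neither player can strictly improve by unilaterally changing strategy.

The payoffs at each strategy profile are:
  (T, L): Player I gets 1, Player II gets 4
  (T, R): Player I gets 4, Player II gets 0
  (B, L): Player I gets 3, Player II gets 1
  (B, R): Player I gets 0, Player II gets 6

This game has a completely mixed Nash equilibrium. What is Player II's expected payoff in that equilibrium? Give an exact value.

8/3

First find p, the probability Player I plays T, from Player II's indifference between L and R: 4p + (1−p) = 6(1−p), giving p = 5/9.
Since Player II is indifferent in equilibrium, Player II's expected payoff equals the payoff from either column against (5/9, 4/9). Using L: 4(5/9) + (4/9) = 8/3.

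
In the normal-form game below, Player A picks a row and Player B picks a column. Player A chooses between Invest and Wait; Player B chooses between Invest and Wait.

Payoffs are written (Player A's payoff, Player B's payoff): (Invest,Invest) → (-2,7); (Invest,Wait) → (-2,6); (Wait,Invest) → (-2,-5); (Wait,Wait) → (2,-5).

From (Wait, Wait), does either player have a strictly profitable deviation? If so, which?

Neither

Player A at (Wait, Wait) earns 2; deviating to Invest yields -2 — not better.
Player B earns -5; deviating to Invest yields -5 — not better.
Neither player can strictly improve; the profile is a Nash equilibrium.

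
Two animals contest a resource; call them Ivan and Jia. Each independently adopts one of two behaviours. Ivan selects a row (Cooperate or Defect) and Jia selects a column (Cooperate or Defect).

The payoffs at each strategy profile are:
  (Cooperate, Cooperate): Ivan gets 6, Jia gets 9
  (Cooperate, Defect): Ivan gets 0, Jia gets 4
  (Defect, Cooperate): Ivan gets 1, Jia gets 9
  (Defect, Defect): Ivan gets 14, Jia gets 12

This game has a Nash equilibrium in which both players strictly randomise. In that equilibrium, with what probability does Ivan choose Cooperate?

Let x be the probability that Ivan plays Cooperate. In a completely mixed equilibrium, Jia must be indifferent between Cooperate and Defect.
Jia's expected payoff from Cooperate is 9x + 9(1−x); from Defect it is 4x + 12(1−x).
Setting these equal: 9 = −8x + 12, so x = 3/8.

3/8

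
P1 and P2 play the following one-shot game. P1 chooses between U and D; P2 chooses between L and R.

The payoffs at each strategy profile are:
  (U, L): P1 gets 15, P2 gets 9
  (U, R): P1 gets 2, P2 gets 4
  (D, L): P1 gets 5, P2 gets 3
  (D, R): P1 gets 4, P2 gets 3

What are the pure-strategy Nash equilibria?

(U, L) and (D, R)

(U, L): P1 gets 15 ≥ 5 from D, and P2 gets 9 ≥ 4 from R — Nash equilibrium.
(U, R): P1 prefers D (4 > 2); P2 prefers L (9 > 4) — not an equilibrium.
(D, L): P1 prefers U (15 > 5) — not an equilibrium.
(D, R): P1 gets 4 ≥ 2 from U, and P2 gets 3 ≥ 3 from L — Nash equilibrium.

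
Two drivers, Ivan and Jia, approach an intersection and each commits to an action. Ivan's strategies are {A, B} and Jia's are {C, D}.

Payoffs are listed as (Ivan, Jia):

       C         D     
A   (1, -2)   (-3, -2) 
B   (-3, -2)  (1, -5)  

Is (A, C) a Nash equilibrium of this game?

Yes

At (A, C), Ivan earns 1; switching to B would give -3, so Ivan has no profitable deviation.
Jia earns -2; switching to D would give -2, so Jia has no profitable deviation.
Neither player can gain by a unilateral deviation, so this profile is a Nash equilibrium.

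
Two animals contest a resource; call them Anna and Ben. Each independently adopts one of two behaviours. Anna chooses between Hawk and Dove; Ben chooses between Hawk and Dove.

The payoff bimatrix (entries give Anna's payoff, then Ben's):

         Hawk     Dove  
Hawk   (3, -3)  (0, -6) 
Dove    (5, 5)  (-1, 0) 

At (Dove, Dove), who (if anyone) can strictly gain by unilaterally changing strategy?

Both

Anna at (Dove, Dove) earns -1; deviating to Hawk yields 0 — a strict improvement.
Ben earns 0; deviating to Hawk yields 5 — a strict improvement.
Both Anna and Ben have strictly profitable deviations.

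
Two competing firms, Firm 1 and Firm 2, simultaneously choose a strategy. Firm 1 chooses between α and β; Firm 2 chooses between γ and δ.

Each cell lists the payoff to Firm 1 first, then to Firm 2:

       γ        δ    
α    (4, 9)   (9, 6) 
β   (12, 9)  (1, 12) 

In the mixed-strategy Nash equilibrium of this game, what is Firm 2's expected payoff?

First find p, the probability Firm 1 plays α, from Firm 2's indifference between γ and δ: 9p + 9(1−p) = 6p + 12(1−p), giving p = 1/2.
Since Firm 2 is indifferent in equilibrium, Firm 2's expected payoff equals the payoff from either column against (1/2, 1/2). Using γ: 9(1/2) + 9(1/2) = 9.

9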